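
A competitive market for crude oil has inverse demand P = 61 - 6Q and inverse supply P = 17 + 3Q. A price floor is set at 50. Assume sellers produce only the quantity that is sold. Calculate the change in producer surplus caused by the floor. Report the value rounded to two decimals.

Free-market equilibrium: 61 - 6Q = 17 + 3Q gives Q* = 4.8889, P* = 31.6667.
At P = 50, buyers demand (61 - 50)/6 = 1.8333 while sellers would supply more, so the quantity traded is 1.8333 at price 50.
PS goes from (1/2)(4.8889)(14.6667) = 35.8519 to 55.4583 (computed as (50 - 17)(1.8333) - (1/2)(3)(1.8333)^2), a change of 19.6065.

19.61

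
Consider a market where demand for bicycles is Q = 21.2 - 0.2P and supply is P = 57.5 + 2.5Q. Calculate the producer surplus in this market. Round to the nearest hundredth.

52.27

Rewriting demand in inverse form: P = 106 - 5Q.
Equilibrium: 106 - 5Q = 57.5 + 2.5Q, so Q* = 6.4667 and P* = 73.6667.
The supply curve's price intercept is 57.5, so PS = (1/2)(Q*)(P* - 57.5) = (1/2)(6.4667)(16.1667) = 52.2722.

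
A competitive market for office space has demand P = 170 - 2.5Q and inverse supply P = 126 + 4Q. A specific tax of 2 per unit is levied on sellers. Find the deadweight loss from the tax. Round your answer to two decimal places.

Without the tax, 170 - 2.5Q = 126 + 4Q so Q* = 6.7692 and P* = 153.0769.
A tax on sellers shifts supply up by 2: 170 - 2.5Q = 126 + 4Q + 2, so Q_t = 6.4615. Buyers pay P_b = 153.8462; sellers receive P_s = P_b - 2 = 151.8462.
Deadweight loss is the triangle between the curves from Q_t to Q*: (1/2)(6.7692 - 6.4615)(2) = 0.3077.

0.31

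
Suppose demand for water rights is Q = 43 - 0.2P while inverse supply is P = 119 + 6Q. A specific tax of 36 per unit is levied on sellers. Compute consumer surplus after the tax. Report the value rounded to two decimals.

74.38

Rewriting demand in inverse form: P = 215 - 5Q.
Pre-tax equilibrium: 215 - 5Q = 119 + 6Q gives Q* = 8.7273, P* = 171.3636.
A tax on sellers shifts supply up by 36: 215 - 5Q = 119 + 6Q + 36, so Q_t = 5.4545. Buyers pay P_b = 187.7273; sellers receive P_s = P_b - 36 = 151.7273.
CS = (1/2)(Q_t)(215 - P_b) = (1/2)(5.4545)(27.2727) = 74.3802.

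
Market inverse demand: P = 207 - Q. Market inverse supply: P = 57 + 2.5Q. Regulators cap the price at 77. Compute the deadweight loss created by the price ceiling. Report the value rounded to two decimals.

2126.29

Free-market equilibrium: 207 - Q = 57 + 2.5Q gives Q* = 42.8571, P* = 164.1429.
At P = 77, sellers supply (77 - 57)/2.5 = 8 while buyers want more, so the quantity traded is 8 at price 77.
The lost-trades triangle has base Q* - 8 = 34.8571 and height equal to the gap between the curves at Q = 8, which is 199 - 77 = 122. DWL = (1/2)(34.8571)(122) = 2126.2857.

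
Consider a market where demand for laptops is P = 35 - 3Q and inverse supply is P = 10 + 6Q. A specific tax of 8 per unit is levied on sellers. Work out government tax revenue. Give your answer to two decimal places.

Pre-tax equilibrium: 35 - 3Q = 10 + 6Q gives Q* = 2.7778, P* = 26.6667.
With the tax, sellers need 8 more per unit: 35 - 3Q = 10 + 6Q + 8, so Q_t = 1.8889. Buyers pay P_b = 29.3333; sellers receive P_s = P_b - 8 = 21.3333.
Tax revenue = t x Q_t = 8 x 1.8889 = 15.1111.

15.11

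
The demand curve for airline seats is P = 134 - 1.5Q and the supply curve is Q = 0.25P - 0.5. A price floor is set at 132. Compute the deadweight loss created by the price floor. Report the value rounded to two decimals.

1412.89

Rewriting supply in inverse form: P = 2 + 4Q.
Free-market equilibrium: 134 - 1.5Q = 2 + 4Q gives Q* = 24, P* = 98.
At P = 132, buyers demand (134 - 132)/1.5 = 1.3333 while sellers would supply more, so the quantity traded is 1.3333 at price 132.
The lost-trades triangle has base Q* - 1.3333 = 22.6667 and height equal to the gap between the curves at Q = 1.3333, which is 132 - 7.3333 = 124.6667. DWL = (1/2)(22.6667)(124.6667) = 1412.8889.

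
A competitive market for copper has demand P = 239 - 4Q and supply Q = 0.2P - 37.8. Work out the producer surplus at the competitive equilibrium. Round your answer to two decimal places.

Rewriting supply in inverse form: P = 189 + 5Q.
Setting demand equal to supply, 50 = 9Q, so Q* = 5.5556 and P* = 216.7778.
PS is the area between P* and the supply curve from 0 to Q*: (1/2)(5.5556)(27.7778) = 77.1605.

77.16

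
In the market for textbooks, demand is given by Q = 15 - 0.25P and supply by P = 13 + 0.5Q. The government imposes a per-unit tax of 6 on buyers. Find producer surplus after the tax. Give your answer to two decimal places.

20.75

Rewriting demand in inverse form: P = 60 - 4Q.
Pre-tax equilibrium: 60 - 4Q = 13 + 0.5Q gives Q* = 10.4444, P* = 18.2222.
With the tax, buyers' net willingness to pay falls by 6: (60 - 6) - 4Q = 13 + 0.5Q, so Q_t = 9.1111. Buyers pay P_b = 23.5556; sellers receive P_s = P_b - 6 = 17.5556.
PS = (1/2)(Q_t)(P_s - 13) = (1/2)(9.1111)(4.5556) = 20.7531.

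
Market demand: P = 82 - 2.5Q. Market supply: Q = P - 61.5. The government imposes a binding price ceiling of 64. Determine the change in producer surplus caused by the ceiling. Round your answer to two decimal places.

Rewriting supply in inverse form: P = 61.5 + Q.
Free-market equilibrium: 82 - 2.5Q = 61.5 + Q gives Q* = 5.8571, P* = 67.3571.
At the ceiling price 64, quantity supplied is (64 - 61.5)/1 = 2.5; supply is the short side, so Q = 2.5 trades at P = 64.
PS goes from (1/2)(5.8571)(5.8571) = 17.1531 to 3.125 (computed as (64 - 61.5)(2.5) - (1/2)(1)(2.5)^2), a change of -14.0281.

-14.03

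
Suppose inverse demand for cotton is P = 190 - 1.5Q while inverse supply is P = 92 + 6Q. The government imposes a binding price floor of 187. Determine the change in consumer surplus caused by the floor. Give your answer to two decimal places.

Without the control, 190 - 1.5Q = 92 + 6Q so Q* = 13.0667 and P* = 170.4.
At P = 187, buyers demand (190 - 187)/1.5 = 2 while sellers would supply more, so the quantity traded is 2 at price 187.
CS goes from (1/2)(13.0667)(19.6) = 128.0533 to 3 (computed as (190 - 187)(2) - (1/2)(1.5)(2)^2), a change of -125.0533.

-125.05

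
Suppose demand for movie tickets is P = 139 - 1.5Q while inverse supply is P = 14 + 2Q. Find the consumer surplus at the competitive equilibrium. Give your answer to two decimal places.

Equilibrium: 139 - 1.5Q = 14 + 2Q, so Q* = 35.7143 and P* = 85.4286.
Consumer surplus is the triangle under demand above P*: (1/2)(35.7143)(139 - 85.4286) = (1/2)(35.7143)(53.5714) = 956.6327.

956.63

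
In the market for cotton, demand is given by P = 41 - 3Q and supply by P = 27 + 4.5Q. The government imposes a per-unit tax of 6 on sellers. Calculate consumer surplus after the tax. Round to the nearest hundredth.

Pre-tax equilibrium: 41 - 3Q = 27 + 4.5Q gives Q* = 1.8667, P* = 35.4.
With the tax, sellers need 6 more per unit: 41 - 3Q = 27 + 4.5Q + 6, so Q_t = 1.0667. Buyers pay P_b = 37.8; sellers receive P_s = P_b - 6 = 31.8.
CS = (1/2)(Q_t)(41 - P_b) = (1/2)(1.0667)(3.2) = 1.7067.

1.71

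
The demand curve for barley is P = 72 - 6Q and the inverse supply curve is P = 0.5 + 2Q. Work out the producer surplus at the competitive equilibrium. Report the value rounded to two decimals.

Setting demand equal to supply, 71.5 = 8Q, so Q* = 8.9375 and P* = 18.375.
Producer surplus is the triangle above supply below P*: (1/2)(8.9375)(18.375 - 0.5) = (1/2)(8.9375)(17.875) = 79.8789.

79.88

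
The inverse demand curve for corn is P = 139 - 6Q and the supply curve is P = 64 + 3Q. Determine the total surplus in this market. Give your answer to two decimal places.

Set 139 - 6Q = 64 + 3Q, which gives 75 = 9Q, so Q* = 8.3333 and P* = 139 - 6(8.3333) = 89.
Total surplus is the full triangle between the curves from 0 to Q*: (1/2)(8.3333)(139 - 64) = 312.5.

312.50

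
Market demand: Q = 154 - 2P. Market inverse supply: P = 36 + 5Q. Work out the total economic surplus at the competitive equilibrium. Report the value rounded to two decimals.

Rewriting demand in inverse form: P = 77 - 0.5Q.
Set 77 - 0.5Q = 36 + 5Q, which gives 41 = 5.5Q, so Q* = 7.4545 and P* = 77 - 0.5(7.4545) = 73.2727.
Total surplus is the full triangle between the curves from 0 to Q*: (1/2)(7.4545)(77 - 36) = 152.8182.

152.82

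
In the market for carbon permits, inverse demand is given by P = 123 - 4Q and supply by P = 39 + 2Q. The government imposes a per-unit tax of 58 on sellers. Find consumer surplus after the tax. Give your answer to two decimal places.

37.56

Without the tax, 123 - 4Q = 39 + 2Q so Q* = 14 and P* = 67.
A tax on sellers shifts supply up by 58: 123 - 4Q = 39 + 2Q + 58, so Q_t = 4.3333. Buyers pay P_b = 105.6667; sellers receive P_s = P_b - 58 = 47.6667.
CS = (1/2)(Q_t)(123 - P_b) = (1/2)(4.3333)(17.3333) = 37.5556.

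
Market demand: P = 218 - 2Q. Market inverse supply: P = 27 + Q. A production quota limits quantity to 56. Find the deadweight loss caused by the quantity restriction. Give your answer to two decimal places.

88.17

Unrestricted equilibrium: Q* = (218 - 27)/(2 + 1) = 63.6667.
At Q = 56 the demand price is 218 - 2(56) = 106 and the supply price is 27 + (56) = 83.
DWL = (1/2)(gap between curves at 56) x (Q* - 56) = (1/2)(23)(7.6667) = 88.1667.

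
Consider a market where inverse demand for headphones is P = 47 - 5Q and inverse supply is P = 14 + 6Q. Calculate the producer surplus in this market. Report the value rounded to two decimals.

Set 47 - 5Q = 14 + 6Q, which gives 33 = 11Q, so Q* = 3 and P* = 47 - 5(3) = 32.
PS is the area between P* and the supply curve from 0 to Q*: (1/2)(3)(18) = 27.

27.00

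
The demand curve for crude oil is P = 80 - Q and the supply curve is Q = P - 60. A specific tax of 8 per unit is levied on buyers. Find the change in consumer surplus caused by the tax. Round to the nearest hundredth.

-32.00

Rewriting supply in inverse form: P = 60 + Q.
Pre-tax equilibrium: 80 - Q = 60 + Q gives Q* = 10, P* = 70.
A tax on buyers shifts demand down by 8: (80 - 8) - Q = 60 + Q, so Q_t = 6. Buyers pay P_b = 74; sellers receive P_s = P_b - 8 = 66.
CS falls from (1/2)(10)(10) = 50 to (1/2)(6)(6) = 18, a change of -32.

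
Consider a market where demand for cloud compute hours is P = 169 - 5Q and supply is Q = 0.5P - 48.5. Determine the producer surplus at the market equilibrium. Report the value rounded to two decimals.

105.80

Rewriting supply in inverse form: P = 97 + 2Q.
Set 169 - 5Q = 97 + 2Q, which gives 72 = 7Q, so Q* = 10.2857 and P* = 169 - 5(10.2857) = 117.5714.
PS is the area between P* and the supply curve from 0 to Q*: (1/2)(10.2857)(20.5714) = 105.7959.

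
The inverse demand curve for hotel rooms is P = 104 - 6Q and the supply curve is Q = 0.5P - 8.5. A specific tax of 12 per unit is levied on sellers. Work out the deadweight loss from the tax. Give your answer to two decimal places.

9.00

Rewriting supply in inverse form: P = 17 + 2Q.
Without the tax, 104 - 6Q = 17 + 2Q so Q* = 10.875 and P* = 38.75.
With the tax, sellers need 12 more per unit: 104 - 6Q = 17 + 2Q + 12, so Q_t = 9.375. Buyers pay P_b = 47.75; sellers receive P_s = P_b - 12 = 35.75.
The welfare triangle lost has base Q* - Q_t = 1.5 and height t = 12, so DWL = (1/2)(1.5)(12) = 9.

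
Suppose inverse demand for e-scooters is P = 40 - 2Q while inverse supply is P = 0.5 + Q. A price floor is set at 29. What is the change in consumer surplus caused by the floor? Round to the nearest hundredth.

-143.11

Without the control, 40 - 2Q = 0.5 + Q so Q* = 13.1667 and P* = 13.6667.
At P = 29, buyers demand (40 - 29)/2 = 5.5 while sellers would supply more, so the quantity traded is 5.5 at price 29.
CS goes from (1/2)(13.1667)(26.3333) = 173.3611 to 30.25 (computed as (40 - 29)(5.5) - (1/2)(2)(5.5)^2), a change of -143.1111.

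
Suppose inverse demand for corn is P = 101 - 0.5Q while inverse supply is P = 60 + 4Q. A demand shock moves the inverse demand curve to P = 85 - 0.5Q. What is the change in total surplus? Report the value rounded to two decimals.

Initial equilibrium: Q_0 = 9.1111, P_0 = 96.4444; CS_0 = (1/2)(9.1111)(4.5556) = 20.7531, PS_0 = (1/2)(9.1111)(36.4444) = 166.0247.
New equilibrium: 85 - 0.5Q = 60 + 4Q gives Q_1 = 5.5556, P_1 = 82.2222; CS_1 = 7.716, PS_1 = 61.7284.
Change in total surplus = (7.716 + 61.7284) - (20.7531 + 166.0247) = -117.3333.

-117.33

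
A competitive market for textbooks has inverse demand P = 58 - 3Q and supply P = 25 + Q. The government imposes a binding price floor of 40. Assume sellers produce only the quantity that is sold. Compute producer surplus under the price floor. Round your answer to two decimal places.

72.00

Without the control, 58 - 3Q = 25 + Q so Q* = 8.25 and P* = 33.25.
At the floor price 40, quantity demanded is (58 - 40)/3 = 6; demand is the short side, so Q = 6 trades at P = 40.
The supply price at Q = 6 is 31. PS is the trapezoid between 40 and supply over [0, 6]: (1/2)[(40 - 25) + (40 - 31)](6) = 72.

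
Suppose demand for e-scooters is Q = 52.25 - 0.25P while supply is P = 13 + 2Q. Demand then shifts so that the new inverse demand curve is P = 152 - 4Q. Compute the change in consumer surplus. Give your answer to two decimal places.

Rewriting demand in inverse form: P = 209 - 4Q.
Initial equilibrium: Q_0 = 32.6667, P_0 = 78.3333; CS_0 = (1/2)(32.6667)(130.6667) = 2134.2222, PS_0 = (1/2)(32.6667)(65.3333) = 1067.1111.
New equilibrium: 152 - 4Q = 13 + 2Q gives Q_1 = 23.1667, P_1 = 59.3333; CS_1 = 1073.3889, PS_1 = 536.6944.
Change in consumer surplus = 1073.3889 - 2134.2222 = -1060.8333.

-1060.83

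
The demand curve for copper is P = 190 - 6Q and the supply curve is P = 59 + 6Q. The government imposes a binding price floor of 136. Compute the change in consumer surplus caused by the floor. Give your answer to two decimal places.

-114.52

Without the control, 190 - 6Q = 59 + 6Q so Q* = 10.9167 and P* = 124.5.
At P = 136, buyers demand (190 - 136)/6 = 9 while sellers would supply more, so the quantity traded is 9 at price 136.
CS goes from (1/2)(10.9167)(65.5) = 357.5208 to 243 (computed as (190 - 136)(9) - (1/2)(6)(9)^2), a change of -114.5208.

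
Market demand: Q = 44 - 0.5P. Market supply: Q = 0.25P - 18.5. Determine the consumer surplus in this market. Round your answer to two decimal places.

5.44

Rewriting demand in inverse form: P = 88 - 2Q.
Rewriting supply in inverse form: P = 74 + 4Q.
Setting demand equal to supply, 14 = 6Q, so Q* = 2.3333 and P* = 83.3333.
Consumer surplus is the triangle under demand above P*: (1/2)(2.3333)(88 - 83.3333) = (1/2)(2.3333)(4.6667) = 5.4444.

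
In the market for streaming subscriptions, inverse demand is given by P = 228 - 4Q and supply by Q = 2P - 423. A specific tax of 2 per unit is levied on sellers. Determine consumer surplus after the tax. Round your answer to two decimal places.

Rewriting supply in inverse form: P = 211.5 + 0.5Q.
Pre-tax equilibrium: 228 - 4Q = 211.5 + 0.5Q gives Q* = 3.6667, P* = 213.3333.
With the tax, sellers need 2 more per unit: 228 - 4Q = 211.5 + 0.5Q + 2, so Q_t = 3.2222. Buyers pay P_b = 215.1111; sellers receive P_s = P_b - 2 = 213.1111.
Consumer surplus is the triangle under demand above P_b: (1/2)(3.2222)(228 - 215.1111) = 20.7654.

20.77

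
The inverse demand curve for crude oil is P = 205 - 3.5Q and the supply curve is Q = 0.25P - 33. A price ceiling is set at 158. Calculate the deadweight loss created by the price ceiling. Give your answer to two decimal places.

39.20

Rewriting supply in inverse form: P = 132 + 4Q.
Without the control, 205 - 3.5Q = 132 + 4Q so Q* = 9.7333 and P* = 170.9333.
At P = 158, sellers supply (158 - 132)/4 = 6.5 while buyers want more, so the quantity traded is 6.5 at price 158.
At Q = 6.5 the demand price is 182.25 and the supply price is 158. Deadweight loss is the triangle between the curves from 6.5 to 9.7333: (1/2)(182.25 - 158)(9.7333 - 6.5) = 39.2042.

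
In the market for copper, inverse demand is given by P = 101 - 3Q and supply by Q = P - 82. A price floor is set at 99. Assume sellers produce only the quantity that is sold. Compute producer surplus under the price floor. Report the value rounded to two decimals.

11.11

Rewriting supply in inverse form: P = 82 + Q.
Free-market equilibrium: 101 - 3Q = 82 + Q gives Q* = 4.75, P* = 86.75.
At the floor price 99, quantity demanded is (101 - 99)/3 = 0.6667; demand is the short side, so Q = 0.6667 trades at P = 99.
The supply price at Q = 0.6667 is 82.6667. PS is the trapezoid between 99 and supply over [0, 0.6667]: (1/2)[(99 - 82) + (99 - 82.6667)](0.6667) = 11.1111.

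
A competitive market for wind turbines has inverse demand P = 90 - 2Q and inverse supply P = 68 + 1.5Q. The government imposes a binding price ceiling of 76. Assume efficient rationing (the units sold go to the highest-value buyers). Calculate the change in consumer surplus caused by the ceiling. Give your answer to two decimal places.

6.71

Without the control, 90 - 2Q = 68 + 1.5Q so Q* = 6.2857 and P* = 77.4286.
At the ceiling price 76, quantity supplied is (76 - 68)/1.5 = 5.3333; supply is the short side, so Q = 5.3333 trades at P = 76.
CS goes from (1/2)(6.2857)(12.5714) = 39.5102 to 46.2222 (computed as (90 - 76)(5.3333) - (1/2)(2)(5.3333)^2), a change of 6.712.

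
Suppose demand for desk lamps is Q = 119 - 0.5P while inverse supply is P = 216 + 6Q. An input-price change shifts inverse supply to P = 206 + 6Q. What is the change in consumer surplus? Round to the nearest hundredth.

8.44

Rewriting demand in inverse form: P = 238 - 2Q.
Initial equilibrium: Q_0 = 2.75, P_0 = 232.5; CS_0 = (1/2)(2.75)(5.5) = 7.5625, PS_0 = (1/2)(2.75)(16.5) = 22.6875.
New equilibrium: 238 - 2Q = 206 + 6Q gives Q_1 = 4, P_1 = 230; CS_1 = 16, PS_1 = 48.
Change in consumer surplus = 16 - 7.5625 = 8.4375.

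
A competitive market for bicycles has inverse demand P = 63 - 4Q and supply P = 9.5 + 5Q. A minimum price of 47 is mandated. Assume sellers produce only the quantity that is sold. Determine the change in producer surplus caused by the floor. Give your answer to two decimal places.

21.66

Without the control, 63 - 4Q = 9.5 + 5Q so Q* = 5.9444 and P* = 39.2222.
At the floor price 47, quantity demanded is (63 - 47)/4 = 4; demand is the short side, so Q = 4 trades at P = 47.
PS goes from (1/2)(5.9444)(29.7222) = 88.341 to 110 (computed as (47 - 9.5)(4) - (1/2)(5)(4)^2), a change of 21.659.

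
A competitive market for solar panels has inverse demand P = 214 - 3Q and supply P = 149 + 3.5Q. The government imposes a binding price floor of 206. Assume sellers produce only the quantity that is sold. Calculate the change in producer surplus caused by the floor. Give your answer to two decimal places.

-35.44

Free-market equilibrium: 214 - 3Q = 149 + 3.5Q gives Q* = 10, P* = 184.
At the floor price 206, quantity demanded is (214 - 206)/3 = 2.6667; demand is the short side, so Q = 2.6667 trades at P = 206.
PS goes from (1/2)(10)(35) = 175 to 139.5556 (computed as (206 - 149)(2.6667) - (1/2)(3.5)(2.6667)^2), a change of -35.4444.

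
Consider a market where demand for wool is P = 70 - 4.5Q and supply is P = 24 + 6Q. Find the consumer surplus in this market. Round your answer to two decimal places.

43.18

Equilibrium: 70 - 4.5Q = 24 + 6Q, so Q* = 4.381 and P* = 50.2857.
Consumer surplus is the triangle under demand above P*: (1/2)(4.381)(70 - 50.2857) = (1/2)(4.381)(19.7143) = 43.1837.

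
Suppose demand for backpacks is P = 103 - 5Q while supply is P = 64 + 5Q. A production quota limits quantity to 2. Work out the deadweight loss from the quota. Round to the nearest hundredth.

Without the quota, 103 - 5Q = 64 + 5Q gives Q* = 3.9.
At Q = 2 the demand price is 103 - 5(2) = 93 and the supply price is 64 + 5(2) = 74.
Deadweight loss is the triangle between the curves from 2 to 3.9: (1/2)(93 - 74)(3.9 - 2) = 18.05.

18.05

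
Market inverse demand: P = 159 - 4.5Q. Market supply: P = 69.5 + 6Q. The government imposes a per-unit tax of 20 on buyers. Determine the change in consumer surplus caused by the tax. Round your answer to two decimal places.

Pre-tax equilibrium: 159 - 4.5Q = 69.5 + 6Q gives Q* = 8.5238, P* = 120.6429.
A tax on buyers shifts demand down by 20: (159 - 20) - 4.5Q = 69.5 + 6Q, so Q_t = 6.619. Buyers pay P_b = 129.2143; sellers receive P_s = P_b - 20 = 109.2143.
Consumers lose the trapezoid between P* and P_b out to Q_t plus the triangle from Q_t to Q*: change in CS = 98.5765 - 163.4745 = -64.898.

-64.90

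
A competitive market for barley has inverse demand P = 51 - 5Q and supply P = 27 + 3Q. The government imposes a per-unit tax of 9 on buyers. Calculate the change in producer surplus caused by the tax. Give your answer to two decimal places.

Pre-tax equilibrium: 51 - 5Q = 27 + 3Q gives Q* = 3, P* = 36.
With the tax, buyers' net willingness to pay falls by 9: (51 - 9) - 5Q = 27 + 3Q, so Q_t = 1.875. Buyers pay P_b = 41.625; sellers receive P_s = P_b - 9 = 32.625.
PS falls from (1/2)(3)(9) = 13.5 to (1/2)(1.875)(5.625) = 5.2734, a change of -8.2266.

-8.23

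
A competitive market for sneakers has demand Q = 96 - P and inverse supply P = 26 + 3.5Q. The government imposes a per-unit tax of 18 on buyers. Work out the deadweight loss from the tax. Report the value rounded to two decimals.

36.00

Rewriting demand in inverse form: P = 96 - Q.
Without the tax, 96 - Q = 26 + 3.5Q so Q* = 15.5556 and P* = 80.4444.
A tax on buyers shifts demand down by 18: (96 - 18) - Q = 26 + 3.5Q, so Q_t = 11.5556. Buyers pay P_b = 84.4444; sellers receive P_s = P_b - 18 = 66.4444.
Deadweight loss is the triangle between the curves from Q_t to Q*: (1/2)(15.5556 - 11.5556)(18) = 36.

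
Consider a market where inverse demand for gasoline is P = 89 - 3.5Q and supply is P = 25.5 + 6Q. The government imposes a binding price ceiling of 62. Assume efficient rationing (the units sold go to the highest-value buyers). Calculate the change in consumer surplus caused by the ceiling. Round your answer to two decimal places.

21.30

Without the control, 89 - 3.5Q = 25.5 + 6Q so Q* = 6.6842 and P* = 65.6053.
At P = 62, sellers supply (62 - 25.5)/6 = 6.0833 while buyers want more, so the quantity traded is 6.0833 at price 62.
CS goes from (1/2)(6.6842)(23.3947) = 78.1877 to 99.4878 (computed as (89 - 62)(6.0833) - (1/2)(3.5)(6.0833)^2), a change of 21.3002.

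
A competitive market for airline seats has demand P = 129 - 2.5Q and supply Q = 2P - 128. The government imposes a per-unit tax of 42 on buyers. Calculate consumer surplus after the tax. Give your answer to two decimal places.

73.47

Rewriting supply in inverse form: P = 64 + 0.5Q.
Pre-tax equilibrium: 129 - 2.5Q = 64 + 0.5Q gives Q* = 21.6667, P* = 74.8333.
With the tax, buyers' net willingness to pay falls by 42: (129 - 42) - 2.5Q = 64 + 0.5Q, so Q_t = 7.6667. Buyers pay P_b = 109.8333; sellers receive P_s = P_b - 42 = 67.8333.
Consumer surplus is the triangle under demand above P_b: (1/2)(7.6667)(129 - 109.8333) = 73.4722.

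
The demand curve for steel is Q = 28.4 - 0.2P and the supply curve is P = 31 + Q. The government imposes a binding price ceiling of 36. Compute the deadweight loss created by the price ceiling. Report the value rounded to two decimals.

Rewriting demand in inverse form: P = 142 - 5Q.
Without the control, 142 - 5Q = 31 + Q so Q* = 18.5 and P* = 49.5.
At the ceiling price 36, quantity supplied is (36 - 31)/1 = 5; supply is the short side, so Q = 5 trades at P = 36.
The lost-trades triangle has base Q* - 5 = 13.5 and height equal to the gap between the curves at Q = 5, which is 117 - 36 = 81. DWL = (1/2)(13.5)(81) = 546.75.

546.75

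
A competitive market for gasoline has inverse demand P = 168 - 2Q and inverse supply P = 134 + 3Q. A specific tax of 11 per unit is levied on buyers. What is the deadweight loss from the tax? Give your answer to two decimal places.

Without the tax, 168 - 2Q = 134 + 3Q so Q* = 6.8 and P* = 154.4.
With the tax, buyers' net willingness to pay falls by 11: (168 - 11) - 2Q = 134 + 3Q, so Q_t = 4.6. Buyers pay P_b = 158.8; sellers receive P_s = P_b - 11 = 147.8.
The welfare triangle lost has base Q* - Q_t = 2.2 and height t = 11, so DWL = (1/2)(2.2)(11) = 12.1.

12.10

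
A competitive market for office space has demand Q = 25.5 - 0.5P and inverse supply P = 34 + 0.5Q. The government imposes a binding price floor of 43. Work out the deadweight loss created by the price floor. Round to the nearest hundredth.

Rewriting demand in inverse form: P = 51 - 2Q.
Without the control, 51 - 2Q = 34 + 0.5Q so Q* = 6.8 and P* = 37.4.
At P = 43, buyers demand (51 - 43)/2 = 4 while sellers would supply more, so the quantity traded is 4 at price 43.
The lost-trades triangle has base Q* - 4 = 2.8 and height equal to the gap between the curves at Q = 4, which is 43 - 36 = 7. DWL = (1/2)(2.8)(7) = 9.8.

9.80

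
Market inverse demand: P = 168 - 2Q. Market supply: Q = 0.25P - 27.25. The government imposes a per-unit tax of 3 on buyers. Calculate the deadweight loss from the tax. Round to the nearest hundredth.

0.75

Rewriting supply in inverse form: P = 109 + 4Q.
Pre-tax equilibrium: 168 - 2Q = 109 + 4Q gives Q* = 9.8333, P* = 148.3333.
With the tax, buyers' net willingness to pay falls by 3: (168 - 3) - 2Q = 109 + 4Q, so Q_t = 9.3333. Buyers pay P_b = 149.3333; sellers receive P_s = P_b - 3 = 146.3333.
The welfare triangle lost has base Q* - Q_t = 0.5 and height t = 3, so DWL = (1/2)(0.5)(3) = 0.75.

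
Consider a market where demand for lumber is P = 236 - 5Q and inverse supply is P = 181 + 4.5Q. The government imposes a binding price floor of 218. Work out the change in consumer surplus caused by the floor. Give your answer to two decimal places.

-51.40

Without the control, 236 - 5Q = 181 + 4.5Q so Q* = 5.7895 and P* = 207.0526.
At P = 218, buyers demand (236 - 218)/5 = 3.6 while sellers would supply more, so the quantity traded is 3.6 at price 218.
CS goes from (1/2)(5.7895)(28.9474) = 83.795 to 32.4 (computed as (236 - 218)(3.6) - (1/2)(5)(3.6)^2), a change of -51.395.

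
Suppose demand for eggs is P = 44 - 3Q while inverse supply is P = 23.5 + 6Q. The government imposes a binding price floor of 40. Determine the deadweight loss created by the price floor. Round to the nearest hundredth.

4.01

Free-market equilibrium: 44 - 3Q = 23.5 + 6Q gives Q* = 2.2778, P* = 37.1667.
At the floor price 40, quantity demanded is (44 - 40)/3 = 1.3333; demand is the short side, so Q = 1.3333 trades at P = 40.
The lost-trades triangle has base Q* - 1.3333 = 0.9444 and height equal to the gap between the curves at Q = 1.3333, which is 40 - 31.5 = 8.5. DWL = (1/2)(0.9444)(8.5) = 4.0139.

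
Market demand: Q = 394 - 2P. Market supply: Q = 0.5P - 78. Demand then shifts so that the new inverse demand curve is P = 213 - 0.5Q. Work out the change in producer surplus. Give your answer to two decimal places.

250.88

Rewriting demand in inverse form: P = 197 - 0.5Q.
Rewriting supply in inverse form: P = 156 + 2Q.
Initial equilibrium: Q_0 = 16.4, P_0 = 188.8; CS_0 = (1/2)(16.4)(8.2) = 67.24, PS_0 = (1/2)(16.4)(32.8) = 268.96.
New equilibrium: 213 - 0.5Q = 156 + 2Q gives Q_1 = 22.8, P_1 = 201.6; CS_1 = 129.96, PS_1 = 519.84.
Change in producer surplus = 519.84 - 268.96 = 250.88.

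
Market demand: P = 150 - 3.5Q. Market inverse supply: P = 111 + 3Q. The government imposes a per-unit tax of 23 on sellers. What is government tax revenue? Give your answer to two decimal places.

56.62

Pre-tax equilibrium: 150 - 3.5Q = 111 + 3Q gives Q* = 6, P* = 129.
A tax on sellers shifts supply up by 23: 150 - 3.5Q = 111 + 3Q + 23, so Q_t = 2.4615. Buyers pay P_b = 141.3846; sellers receive P_s = P_b - 23 = 118.3846.
Tax revenue = t x Q_t = 23 x 2.4615 = 56.6154.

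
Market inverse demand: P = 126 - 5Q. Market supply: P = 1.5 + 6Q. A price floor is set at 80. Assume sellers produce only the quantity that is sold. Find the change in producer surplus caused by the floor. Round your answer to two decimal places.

Free-market equilibrium: 126 - 5Q = 1.5 + 6Q gives Q* = 11.3182, P* = 69.4091.
At the floor price 80, quantity demanded is (126 - 80)/5 = 9.2; demand is the short side, so Q = 9.2 trades at P = 80.
PS goes from (1/2)(11.3182)(67.9091) = 384.3037 to 468.28 (computed as (80 - 1.5)(9.2) - (1/2)(6)(9.2)^2), a change of 83.9763.

83.98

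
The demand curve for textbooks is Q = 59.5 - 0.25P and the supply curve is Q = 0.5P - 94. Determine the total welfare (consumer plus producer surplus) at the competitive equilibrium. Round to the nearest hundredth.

208.33

Rewriting demand in inverse form: P = 238 - 4Q.
Rewriting supply in inverse form: P = 188 + 2Q.
Set 238 - 4Q = 188 + 2Q, which gives 50 = 6Q, so Q* = 8.3333 and P* = 238 - 4(8.3333) = 204.6667.
CS = (1/2)(8.3333)(33.3333) = 138.8889 and PS = (1/2)(8.3333)(16.6667) = 69.4444, so total surplus = 208.3333.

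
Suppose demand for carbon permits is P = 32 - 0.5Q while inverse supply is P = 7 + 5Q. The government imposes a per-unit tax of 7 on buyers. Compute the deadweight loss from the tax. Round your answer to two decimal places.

Without the tax, 32 - 0.5Q = 7 + 5Q so Q* = 4.5455 and P* = 29.7273.
A tax on buyers shifts demand down by 7: (32 - 7) - 0.5Q = 7 + 5Q, so Q_t = 3.2727. Buyers pay P_b = 30.3636; sellers receive P_s = P_b - 7 = 23.3636.
Deadweight loss is the triangle between the curves from Q_t to Q*: (1/2)(4.5455 - 3.2727)(7) = 4.4545.

4.45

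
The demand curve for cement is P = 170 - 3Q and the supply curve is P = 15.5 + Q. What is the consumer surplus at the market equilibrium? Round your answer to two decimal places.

2237.84

Set 170 - 3Q = 15.5 + Q, which gives 154.5 = 4Q, so Q* = 38.625 and P* = 170 - 3(38.625) = 54.125.
Consumer surplus is the triangle under demand above P*: (1/2)(38.625)(170 - 54.125) = (1/2)(38.625)(115.875) = 2237.8359.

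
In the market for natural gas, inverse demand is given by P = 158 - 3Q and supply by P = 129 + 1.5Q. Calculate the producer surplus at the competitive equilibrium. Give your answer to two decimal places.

31.15

Equilibrium: 158 - 3Q = 129 + 1.5Q, so Q* = 6.4444 and P* = 138.6667.
Producer surplus is the triangle above supply below P*: (1/2)(6.4444)(138.6667 - 129) = (1/2)(6.4444)(9.6667) = 31.1481.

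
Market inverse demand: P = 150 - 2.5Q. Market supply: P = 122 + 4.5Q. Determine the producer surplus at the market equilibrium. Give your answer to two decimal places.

36.00

Setting demand equal to supply, 28 = 7Q, so Q* = 4 and P* = 140.
PS is the area between P* and the supply curve from 0 to Q*: (1/2)(4)(18) = 36.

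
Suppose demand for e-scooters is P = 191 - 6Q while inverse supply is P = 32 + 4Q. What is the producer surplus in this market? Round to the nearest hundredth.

505.62

Equilibrium: 191 - 6Q = 32 + 4Q, so Q* = 15.9 and P* = 95.6.
PS is the area between P* and the supply curve from 0 to Q*: (1/2)(15.9)(63.6) = 505.62.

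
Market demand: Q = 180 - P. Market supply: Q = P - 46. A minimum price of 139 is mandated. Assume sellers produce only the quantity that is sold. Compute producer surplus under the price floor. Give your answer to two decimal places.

2972.50

Rewriting demand in inverse form: P = 180 - Q.
Rewriting supply in inverse form: P = 46 + Q.
Without the control, 180 - Q = 46 + Q so Q* = 67 and P* = 113.
At P = 139, buyers demand (180 - 139)/1 = 41 while sellers would supply more, so the quantity traded is 41 at price 139.
The supply price at Q = 41 is 87. PS is the trapezoid between 139 and supply over [0, 41]: (1/2)[(139 - 46) + (139 - 87)](41) = 2972.5.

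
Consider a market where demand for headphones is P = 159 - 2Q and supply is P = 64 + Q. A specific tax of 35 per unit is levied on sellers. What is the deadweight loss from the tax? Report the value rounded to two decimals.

204.17

Without the tax, 159 - 2Q = 64 + Q so Q* = 31.6667 and P* = 95.6667.
A tax on sellers shifts supply up by 35: 159 - 2Q = 64 + Q + 35, so Q_t = 20. Buyers pay P_b = 119; sellers receive P_s = P_b - 35 = 84.
Deadweight loss is the triangle between the curves from Q_t to Q*: (1/2)(31.6667 - 20)(35) = 204.1667.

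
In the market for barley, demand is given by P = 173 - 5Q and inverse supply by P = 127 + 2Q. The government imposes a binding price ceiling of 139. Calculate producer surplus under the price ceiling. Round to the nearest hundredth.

Without the control, 173 - 5Q = 127 + 2Q so Q* = 6.5714 and P* = 140.1429.
At P = 139, sellers supply (139 - 127)/2 = 6 while buyers want more, so the quantity traded is 6 at price 139.
PS is the triangle above supply below 139: (1/2)(6)(139 - 127) = 36.

36.00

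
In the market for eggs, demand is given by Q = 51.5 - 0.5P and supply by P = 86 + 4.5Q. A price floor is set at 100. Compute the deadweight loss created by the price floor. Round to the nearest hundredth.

4.04

Rewriting demand in inverse form: P = 103 - 2Q.
Free-market equilibrium: 103 - 2Q = 86 + 4.5Q gives Q* = 2.6154, P* = 97.7692.
At the floor price 100, quantity demanded is (103 - 100)/2 = 1.5; demand is the short side, so Q = 1.5 trades at P = 100.
The lost-trades triangle has base Q* - 1.5 = 1.1154 and height equal to the gap between the curves at Q = 1.5, which is 100 - 92.75 = 7.25. DWL = (1/2)(1.1154)(7.25) = 4.0433.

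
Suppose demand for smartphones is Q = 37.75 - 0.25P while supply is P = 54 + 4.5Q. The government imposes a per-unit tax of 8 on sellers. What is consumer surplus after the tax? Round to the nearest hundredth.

Rewriting demand in inverse form: P = 151 - 4Q.
Without the tax, 151 - 4Q = 54 + 4.5Q so Q* = 11.4118 and P* = 105.3529.
With the tax, sellers need 8 more per unit: 151 - 4Q = 54 + 4.5Q + 8, so Q_t = 10.4706. Buyers pay P_b = 109.1176; sellers receive P_s = P_b - 8 = 101.1176.
Consumer surplus is the triangle under demand above P_b: (1/2)(10.4706)(151 - 109.1176) = 219.2664.

219.27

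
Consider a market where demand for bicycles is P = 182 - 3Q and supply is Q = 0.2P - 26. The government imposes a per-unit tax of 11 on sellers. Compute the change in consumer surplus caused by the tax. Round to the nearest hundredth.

-23.98

Rewriting supply in inverse form: P = 130 + 5Q.
Without the tax, 182 - 3Q = 130 + 5Q so Q* = 6.5 and P* = 162.5.
A tax on sellers shifts supply up by 11: 182 - 3Q = 130 + 5Q + 11, so Q_t = 5.125. Buyers pay P_b = 166.625; sellers receive P_s = P_b - 11 = 155.625.
Consumers lose the trapezoid between P* and P_b out to Q_t plus the triangle from Q_t to Q*: change in CS = 39.3984 - 63.375 = -23.9766.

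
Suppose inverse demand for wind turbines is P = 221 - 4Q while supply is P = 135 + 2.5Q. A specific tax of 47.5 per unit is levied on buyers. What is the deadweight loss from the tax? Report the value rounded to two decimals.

Without the tax, 221 - 4Q = 135 + 2.5Q so Q* = 13.2308 and P* = 168.0769.
A tax on buyers shifts demand down by 47.5: (221 - 47.5) - 4Q = 135 + 2.5Q, so Q_t = 5.9231. Buyers pay P_b = 197.3077; sellers receive P_s = P_b - 47.5 = 149.8077.
Deadweight loss is the triangle between the curves from Q_t to Q*: (1/2)(13.2308 - 5.9231)(47.5) = 173.5577.

173.56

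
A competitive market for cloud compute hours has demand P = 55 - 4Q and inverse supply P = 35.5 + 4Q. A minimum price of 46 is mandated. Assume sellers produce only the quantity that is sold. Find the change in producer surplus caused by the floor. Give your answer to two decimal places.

Without the control, 55 - 4Q = 35.5 + 4Q so Q* = 2.4375 and P* = 45.25.
At P = 46, buyers demand (55 - 46)/4 = 2.25 while sellers would supply more, so the quantity traded is 2.25 at price 46.
PS goes from (1/2)(2.4375)(9.75) = 11.8828 to 13.5 (computed as (46 - 35.5)(2.25) - (1/2)(4)(2.25)^2), a change of 1.6172.

1.62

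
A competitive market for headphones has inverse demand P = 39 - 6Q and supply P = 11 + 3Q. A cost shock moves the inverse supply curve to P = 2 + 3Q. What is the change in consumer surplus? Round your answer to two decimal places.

Initial equilibrium: Q_0 = 3.1111, P_0 = 20.3333; CS_0 = (1/2)(3.1111)(18.6667) = 29.037, PS_0 = (1/2)(3.1111)(9.3333) = 14.5185.
New equilibrium: 39 - 6Q = 2 + 3Q gives Q_1 = 4.1111, P_1 = 14.3333; CS_1 = 50.7037, PS_1 = 25.3519.
Change in consumer surplus = 50.7037 - 29.037 = 21.6667.

21.67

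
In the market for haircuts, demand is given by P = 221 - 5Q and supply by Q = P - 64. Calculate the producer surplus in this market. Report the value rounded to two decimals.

Rewriting supply in inverse form: P = 64 + Q.
Setting demand equal to supply, 157 = 6Q, so Q* = 26.1667 and P* = 90.1667.
Producer surplus is the triangle above supply below P*: (1/2)(26.1667)(90.1667 - 64) = (1/2)(26.1667)(26.1667) = 342.3472.

342.35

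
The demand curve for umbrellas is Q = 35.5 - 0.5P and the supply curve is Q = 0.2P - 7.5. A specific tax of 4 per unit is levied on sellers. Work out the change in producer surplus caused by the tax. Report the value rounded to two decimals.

Rewriting demand in inverse form: P = 71 - 2Q.
Rewriting supply in inverse form: P = 37.5 + 5Q.
Without the tax, 71 - 2Q = 37.5 + 5Q so Q* = 4.7857 and P* = 61.4286.
A tax on sellers shifts supply up by 4: 71 - 2Q = 37.5 + 5Q + 4, so Q_t = 4.2143. Buyers pay P_b = 62.5714; sellers receive P_s = P_b - 4 = 58.5714.
Producers lose the trapezoid between P_s and P* out to Q_t plus the triangle from Q_t to Q*: change in PS = 44.4005 - 57.2577 = -12.8571.

-12.86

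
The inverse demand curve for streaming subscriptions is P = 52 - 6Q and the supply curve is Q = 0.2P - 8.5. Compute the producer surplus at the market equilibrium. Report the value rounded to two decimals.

Rewriting supply in inverse form: P = 42.5 + 5Q.
Set 52 - 6Q = 42.5 + 5Q, which gives 9.5 = 11Q, so Q* = 0.8636 and P* = 52 - 6(0.8636) = 46.8182.
The supply curve's price intercept is 42.5, so PS = (1/2)(Q*)(P* - 42.5) = (1/2)(0.8636)(4.3182) = 1.8647.

1.86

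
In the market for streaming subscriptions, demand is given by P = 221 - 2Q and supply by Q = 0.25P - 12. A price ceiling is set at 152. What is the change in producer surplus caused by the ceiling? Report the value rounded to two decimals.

Rewriting supply in inverse form: P = 48 + 4Q.
Free-market equilibrium: 221 - 2Q = 48 + 4Q gives Q* = 28.8333, P* = 163.3333.
At P = 152, sellers supply (152 - 48)/4 = 26 while buyers want more, so the quantity traded is 26 at price 152.
PS goes from (1/2)(28.8333)(115.3333) = 1662.7222 to 1352 (computed as (152 - 48)(26) - (1/2)(4)(26)^2), a change of -310.7222.

-310.72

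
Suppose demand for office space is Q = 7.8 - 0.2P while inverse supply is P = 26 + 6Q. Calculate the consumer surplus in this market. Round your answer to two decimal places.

3.49

Rewriting demand in inverse form: P = 39 - 5Q.
Set 39 - 5Q = 26 + 6Q, which gives 13 = 11Q, so Q* = 1.1818 and P* = 39 - 5(1.1818) = 33.0909.
Consumer surplus is the triangle under demand above P*: (1/2)(1.1818)(39 - 33.0909) = (1/2)(1.1818)(5.9091) = 3.4917.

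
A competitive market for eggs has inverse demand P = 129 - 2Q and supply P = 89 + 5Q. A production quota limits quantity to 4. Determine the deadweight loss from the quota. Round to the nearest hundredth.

10.29

Unrestricted equilibrium: Q* = (129 - 89)/(2 + 5) = 5.7143.
At Q = 4 the demand price is 129 - 2(4) = 121 and the supply price is 89 + 5(4) = 109.
Deadweight loss is the triangle between the curves from 4 to 5.7143: (1/2)(121 - 109)(5.7143 - 4) = 10.2857.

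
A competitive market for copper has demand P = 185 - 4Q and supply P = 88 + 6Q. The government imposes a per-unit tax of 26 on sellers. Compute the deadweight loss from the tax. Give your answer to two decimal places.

Pre-tax equilibrium: 185 - 4Q = 88 + 6Q gives Q* = 9.7, P* = 146.2.
A tax on sellers shifts supply up by 26: 185 - 4Q = 88 + 6Q + 26, so Q_t = 7.1. Buyers pay P_b = 156.6; sellers receive P_s = P_b - 26 = 130.6.
The welfare triangle lost has base Q* - Q_t = 2.6 and height t = 26, so DWL = (1/2)(2.6)(26) = 33.8.

33.80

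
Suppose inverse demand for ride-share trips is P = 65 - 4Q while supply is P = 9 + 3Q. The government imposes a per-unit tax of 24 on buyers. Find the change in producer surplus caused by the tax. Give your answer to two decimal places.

-64.65

Pre-tax equilibrium: 65 - 4Q = 9 + 3Q gives Q* = 8, P* = 33.
With the tax, buyers' net willingness to pay falls by 24: (65 - 24) - 4Q = 9 + 3Q, so Q_t = 4.5714. Buyers pay P_b = 46.7143; sellers receive P_s = P_b - 24 = 22.7143.
PS falls from (1/2)(8)(24) = 96 to (1/2)(4.5714)(13.7143) = 31.3469, a change of -64.6531.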